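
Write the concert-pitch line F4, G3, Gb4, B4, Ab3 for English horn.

C5 D4 Db5 F#5 Eb4

The English horn sounds a perfect fifth below written, so the written part must be a perfect fifth above concert — transpose each note up.
F4 -> C5
G3 -> D4
Gb4 -> Db5
B4 -> F#5
Ab3 -> Eb4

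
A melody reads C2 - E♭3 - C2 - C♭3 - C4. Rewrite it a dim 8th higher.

A diminished octave up from C2 gives Cb3.
A diminished octave up from Eb3 gives Ebb4.
A diminished octave up from C2 gives Cb3.
Cb3 up a diminished octave is Cbb4.
C4: an octave up reaches C, and 11 semitones makes it Cb5.

Cb3 Ebb4 Cb3 Cbb4 Cb5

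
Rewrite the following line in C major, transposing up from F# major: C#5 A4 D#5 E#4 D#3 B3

G5 Eb5 A5 B4 A3 F4

From F# up to C is a diminished fifth; apply that to each pitch.
C#5 -> G5
A4 -> Eb5
D#5 -> A5
E#4 -> B4
D#3 -> A3
B3 -> F4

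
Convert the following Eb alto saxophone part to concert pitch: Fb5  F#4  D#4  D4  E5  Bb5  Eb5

The Eb alto saxophone sounds a major sixth below written, so transpose each written note down a major sixth.
Fb5 → Abb4
F#4 → A3
D#4 → F#3
D4 → F3
E5 → G4
Bb5 → Db5
Eb5 → Gb4

Abb4 A3 F#3 F3 G4 Db5 Gb4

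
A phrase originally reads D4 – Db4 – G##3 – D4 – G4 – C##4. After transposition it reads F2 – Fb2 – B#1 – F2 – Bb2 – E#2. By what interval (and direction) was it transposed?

Take the first pair: D4 → F2. D to F spans 13 letter names, so the interval is some kind of thirteenth.
F2 to D4 is 21 semitones, which makes it a major thirteenth; the second version is lower, so the direction is down.
Checking another pair — C##4 → E#2 — gives the same interval.

down a major thirteenth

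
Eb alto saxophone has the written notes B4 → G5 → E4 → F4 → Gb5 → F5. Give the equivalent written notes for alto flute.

G4 Eb5 C4 Db4 Ebb5 Db5

First find concert pitch: the Eb alto saxophone sounds a major sixth below written, so B4 G5 E4 F4 Gb5 F5 sounds D4 Bb4 G3 Ab3 Bbb4 Ab4.
Then write for alto flute: it sounds a perfect fourth below written, so the part must be a perfect fourth above concert.
D4 → G4
Bb4 → Eb5
G3 → C4
Ab3 → Db4
Bbb4 → Ebb5
Ab4 → Db5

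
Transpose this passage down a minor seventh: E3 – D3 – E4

E3 → F#2
D3 → E2
E4 → F#3

F#2 E2 F#3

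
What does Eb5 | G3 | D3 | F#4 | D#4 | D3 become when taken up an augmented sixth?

C#6 E#4 B#3 D##5 B##4 B#3

An augmented sixth up from Eb5 gives C#6.
An augmented sixth up from G3 gives E#4.
An augmented sixth up from D3 gives B#3.
An augmented sixth up from F#4 gives D##5.
D#4: a sixth up reaches B, and 10 semitones makes it B##4.
An augmented sixth up from D3 gives B#3.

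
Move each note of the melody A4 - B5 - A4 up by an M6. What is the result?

F#5 G#6 F#5

A4 up a major sixth is F#5.
B5 up a major sixth is G#6.
A4 up a major sixth is F#5.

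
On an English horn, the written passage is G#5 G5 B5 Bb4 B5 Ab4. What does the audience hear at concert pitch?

C#5 C5 E5 Eb4 E5 Db4

The English horn sounds a perfect fifth below written, so transpose each written note down a perfect fifth.
G#5 becomes C#5
G5 becomes C5
B5 becomes E5
Bb4 becomes Eb4
B5 becomes E5
Ab4 becomes Db4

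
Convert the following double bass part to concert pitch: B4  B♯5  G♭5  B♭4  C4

Written C4 on the double bass sounds as C3, a perfect octave lower; apply that shift to every note.
B4 → B3
B#5 → B#4
Gb5 → Gb4
Bb4 → Bb3
C4 → C3

B3 B#4 Gb4 Bb3 C3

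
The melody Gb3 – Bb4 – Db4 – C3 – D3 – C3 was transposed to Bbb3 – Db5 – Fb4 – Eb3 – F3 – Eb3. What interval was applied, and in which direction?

up a minor third

From Gb3 to Bbb3 is 3 letter names — a third of some quality.
Gb3 to Bbb3 is 3 semitones, which makes it a minor third; the second version is higher, so the direction is up.
Checking another pair — C3 → Eb3 — gives the same interval.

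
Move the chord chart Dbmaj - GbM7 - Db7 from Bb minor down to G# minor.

Bb minor down to G# minor is a diminished third; each chord root moves by that interval while the quality stays the same.
Dbmaj: root Db down a diminished third → B, giving Bmaj.
GbM7: root Gb down a diminished third → E, giving EM7.
Db7: root Db down a diminished third → B, giving B7.

Bmaj EM7 B7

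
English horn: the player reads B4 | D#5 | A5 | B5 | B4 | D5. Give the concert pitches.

Written C4 on the English horn sounds as F3, a perfect fifth lower; apply that shift to every note.
B4 gives E4
D#5 gives G#4
A5 gives D5
B5 gives E5
B4 gives E4
D5 gives G4

E4 G#4 D5 E5 E4 G4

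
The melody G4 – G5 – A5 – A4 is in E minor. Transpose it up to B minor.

D5 D6 E6 E5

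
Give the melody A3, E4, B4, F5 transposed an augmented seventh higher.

G##4 D##5 A##5 E#6

A3 to G##4
E4 to D##5
B4 to A##5
F5 to E#6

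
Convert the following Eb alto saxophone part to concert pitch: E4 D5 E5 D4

G3 F4 G4 F3

The Eb alto saxophone sounds a major sixth below written, so transpose each written note down a major sixth.
E4 becomes G3
D5 becomes F4
E5 becomes G4
D4 becomes F3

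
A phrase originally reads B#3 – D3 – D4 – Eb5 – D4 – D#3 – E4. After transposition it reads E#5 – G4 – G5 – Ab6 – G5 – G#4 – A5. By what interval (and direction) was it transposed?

up a perfect eleventh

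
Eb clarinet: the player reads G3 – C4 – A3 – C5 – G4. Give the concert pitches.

Bb3 Eb4 C4 Eb5 Bb4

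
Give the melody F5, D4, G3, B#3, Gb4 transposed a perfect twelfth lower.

Bb3 G2 C2 E#2 Cb3

F5 to Bb3
D4 to G2
G3 to C2
B#3 to E#2
Gb4 to Cb3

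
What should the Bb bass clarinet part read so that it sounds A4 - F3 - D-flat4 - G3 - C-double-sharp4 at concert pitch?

The Bb bass clarinet sounds a major ninth below written, so the written part must be a major ninth above concert — transpose each note up.
A4 gives B5
F3 gives G4
Db4 gives Eb5
G3 gives A4
C##4 gives D##5

B5 G4 Eb5 A4 D##5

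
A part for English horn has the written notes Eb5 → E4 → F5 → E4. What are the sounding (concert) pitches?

The English horn sounds a perfect fifth below written, so transpose each written note down a perfect fifth.
Eb5 to Ab4
E4 to A3
F5 to Bb4
E4 to A3

Ab4 A3 Bb4 A3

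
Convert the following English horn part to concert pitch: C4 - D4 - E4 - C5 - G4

F3 G3 A3 F4 C4

The English horn sounds a perfect fifth below written, so transpose each written note down a perfect fifth.
C4 becomes F3
D4 becomes G3
E4 becomes A3
C5 becomes F4
G4 becomes C4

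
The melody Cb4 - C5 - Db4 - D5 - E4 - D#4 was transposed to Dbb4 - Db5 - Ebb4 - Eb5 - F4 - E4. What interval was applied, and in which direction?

up a minor second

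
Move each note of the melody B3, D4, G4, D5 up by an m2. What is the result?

A minor second up from B3 gives C4.
A minor second up from D4 gives Eb4.
G4: a second up reaches A, and 1 semitone makes it Ab4.
D5 up a minor second is Eb5.

C4 Eb4 Ab4 Eb5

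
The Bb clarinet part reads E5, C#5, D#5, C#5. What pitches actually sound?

D5 B4 C#5 B4

Written C4 on the Bb clarinet sounds as Bb3, a major second lower; apply that shift to every note.
E5 -> D5
C#5 -> B4
D#5 -> C#5
C#5 -> B4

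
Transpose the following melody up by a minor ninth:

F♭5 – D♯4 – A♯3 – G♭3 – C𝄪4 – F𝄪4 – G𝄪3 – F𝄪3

Gbb6 E5 B4 Abb4 D#5 G#5 A#4 G#4

A minor ninth up from Fb5 gives Gbb6.
D#4 up a minor ninth is E5.
A#3 up a minor ninth is B4.
Gb3 up a minor ninth is Abb4.
C##4: a ninth up reaches D, and 13 semitones makes it D#5.
F##4: a ninth up reaches G, and 13 semitones makes it G#5.
A minor ninth up from G##3 gives A#4.
A minor ninth up from F##3 gives G#4.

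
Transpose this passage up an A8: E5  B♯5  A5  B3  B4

E#6 B##6 A#6 B#4 B#5

E5 up an augmented octave is E#6.
An augmented octave up from B#5 gives B##6.
An augmented octave up from A5 gives A#6.
B3 up an augmented octave is B#4.
B4 up an augmented octave is B#5.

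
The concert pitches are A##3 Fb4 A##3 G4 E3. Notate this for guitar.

A##4 Fb5 A##4 G5 E4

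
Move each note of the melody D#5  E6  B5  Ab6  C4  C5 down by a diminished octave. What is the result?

D##4 E#5 B#4 A5 C#3 C#4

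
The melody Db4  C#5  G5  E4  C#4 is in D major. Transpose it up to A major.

Ab4 G#5 D6 B4 G#4

From D up to A is a perfect fifth; apply that to each pitch.
Db4 becomes Ab4
C#5 becomes G#5
G5 becomes D6
E4 becomes B4
C#4 becomes G#4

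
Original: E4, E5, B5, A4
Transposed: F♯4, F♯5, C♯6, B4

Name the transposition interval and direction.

up a major second

Take the first pair: E4 → F#4. E to F spans 2 letter names, so the interval is some kind of second.
E4 to F#4 is 2 semitones, which makes it a major second; the second version is higher, so the direction is up.
Checking another pair — A4 → B4 — gives the same interval.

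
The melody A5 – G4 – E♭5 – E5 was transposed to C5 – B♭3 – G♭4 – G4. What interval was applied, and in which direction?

down a major sixth

Take the first pair: A5 → C5. A to C spans 6 letter names, so the interval is some kind of sixth.
C5 to A5 is 9 semitones, which makes it a major sixth; the second version is lower, so the direction is down.
Checking another pair — E5 → G4 — gives the same interval.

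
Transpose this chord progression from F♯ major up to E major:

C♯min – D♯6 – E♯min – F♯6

F♯ major up to E major is a minor seventh; each chord root moves by that interval while the quality stays the same.
C♯min: root C♯ up a minor seventh → B, giving Bmin.
D♯6: root D♯ up a minor seventh → C#, giving C#6.
E♯min: root E♯ up a minor seventh → D#, giving D#min.
F♯6: root F♯ up a minor seventh → E, giving E6.

Bmin C#6 D#min E6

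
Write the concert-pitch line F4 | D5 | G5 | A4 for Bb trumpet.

Written C4 sounds as Bb3 on the Bb trumpet, so concert pitches are written a major second up.
F4 to G4
D5 to E5
G5 to A5
A4 to B4

G4 E5 A5 B4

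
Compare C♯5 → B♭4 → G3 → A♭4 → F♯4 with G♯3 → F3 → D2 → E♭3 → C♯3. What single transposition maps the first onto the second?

down a perfect eleventh

From C#5 to G#3 is 11 letter names — an eleventh of some quality.
G#3 to C#5 is 17 semitones, which makes it a perfect eleventh; the second version is lower, so the direction is down.
Checking another pair — F#4 → C#3 — gives the same interval.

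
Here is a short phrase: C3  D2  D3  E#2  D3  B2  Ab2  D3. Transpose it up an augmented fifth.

An augmented fifth up from C3 gives G#3.
An augmented fifth up from D2 gives A#2.
D3 up an augmented fifth is A#3.
E#2: a fifth up reaches B, and 8 semitones makes it B##2.
An augmented fifth up from D3 gives A#3.
An augmented fifth up from B2 gives F##3.
Ab2: a fifth up reaches E, and 8 semitones makes it E3.
An augmented fifth up from D3 gives A#3.

G#3 A#2 A#3 B##2 A#3 F##3 E3 A#3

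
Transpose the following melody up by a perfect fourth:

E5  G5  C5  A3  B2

A5 C6 F5 D4 E3

E5 -> A5
G5 -> C6
C5 -> F5
A3 -> D4
B2 -> E3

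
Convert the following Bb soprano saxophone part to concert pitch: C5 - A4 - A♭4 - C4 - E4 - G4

Written C4 on the Bb soprano saxophone sounds as Bb3, a major second lower; apply that shift to every note.
C5 -> Bb4
A4 -> G4
Ab4 -> Gb4
C4 -> Bb3
E4 -> D4
G4 -> F4

Bb4 G4 Gb4 Bb3 D4 F4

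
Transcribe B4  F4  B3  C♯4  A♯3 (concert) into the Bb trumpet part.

C#5 G4 C#4 D#4 B#3

The Bb trumpet sounds a major second below written, so the written part must be a major second above concert — transpose each note up.
B4 → C#5
F4 → G4
B3 → C#4
C#4 → D#4
A#3 → B#3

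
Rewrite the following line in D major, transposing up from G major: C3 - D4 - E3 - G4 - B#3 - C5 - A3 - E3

G3 A4 B3 D5 F##4 G5 E4 B3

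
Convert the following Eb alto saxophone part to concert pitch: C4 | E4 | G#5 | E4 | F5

Eb3 G3 B4 G3 Ab4

Written C4 on the Eb alto saxophone sounds as Eb3, a major sixth lower; apply that shift to every note.
C4 to Eb3
E4 to G3
G#5 to B4
E4 to G3
F5 to Ab4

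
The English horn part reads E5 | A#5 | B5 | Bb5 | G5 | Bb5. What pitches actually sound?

A4 D#5 E5 Eb5 C5 Eb5

The English horn sounds a perfect fifth below written, so transpose each written note down a perfect fifth.
E5 to A4
A#5 to D#5
B5 to E5
Bb5 to Eb5
G5 to C5
Bb5 to Eb5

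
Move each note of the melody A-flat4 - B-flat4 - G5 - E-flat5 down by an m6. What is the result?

C4 D4 B4 G4

A minor sixth down from Ab4 gives C4.
Bb4 down a minor sixth is D4.
G5 down a minor sixth is B4.
A minor sixth down from Eb5 gives G4.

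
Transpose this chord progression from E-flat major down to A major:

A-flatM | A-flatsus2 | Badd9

E-flat major down to A major is a diminished fifth; each chord root moves by that interval while the quality stays the same.
A-flatM: root A-flat down a diminished fifth → D, giving DM.
A-flatsus2: root A-flat down a diminished fifth → D, giving Dsus2.
Badd9: root B down a diminished fifth → E#, giving E#add9.

DM Dsus2 E#add9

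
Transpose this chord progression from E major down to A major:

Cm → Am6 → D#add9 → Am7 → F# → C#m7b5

Fm Dm6 G#add9 Dm7 B F#m7b5

E major down to A major is a perfect fifth; each chord root moves by that interval while the quality stays the same.
Cm: root C down a perfect fifth → F, giving Fm.
Am6: root A down a perfect fifth → D, giving Dm6.
D#add9: root D# down a perfect fifth → G#, giving G#add9.
Am7: root A down a perfect fifth → D, giving Dm7.
F#: root F# down a perfect fifth → B, giving B.
C#m7b5: root C# down a perfect fifth → F#, giving F#m7b5.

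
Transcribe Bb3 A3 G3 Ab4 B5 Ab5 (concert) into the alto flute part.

Written C4 sounds as G3 on the alto flute, so concert pitches are written a perfect fourth up.
Bb3 becomes Eb4
A3 becomes D4
G3 becomes C4
Ab4 becomes Db5
B5 becomes E6
Ab5 becomes Db6

Eb4 D4 C4 Db5 E6 Db6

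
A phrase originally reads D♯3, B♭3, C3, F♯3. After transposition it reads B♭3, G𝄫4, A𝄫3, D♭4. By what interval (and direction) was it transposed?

From D#3 to Bb3 is 6 letter names — a sixth of some quality.
D#3 to Bb3 is 7 semitones, which makes it a diminished sixth; the second version is higher, so the direction is up.
Checking another pair — F#3 → Db4 — gives the same interval.

up a diminished sixth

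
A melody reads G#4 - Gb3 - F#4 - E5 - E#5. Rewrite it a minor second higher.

A4 Abb3 G4 F5 F#5

G#4 → A4
Gb3 → Abb3
F#4 → G4
E5 → F5
E#5 → F#5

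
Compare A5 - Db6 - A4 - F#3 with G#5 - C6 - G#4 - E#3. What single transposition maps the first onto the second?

down a minor second

Take the first pair: A5 → G#5. A to G spans 2 letter names, so the interval is some kind of second.
G#5 to A5 is 1 semitone, which makes it a minor second; the second version is lower, so the direction is down.
Checking another pair — F#3 → E#3 — gives the same interval.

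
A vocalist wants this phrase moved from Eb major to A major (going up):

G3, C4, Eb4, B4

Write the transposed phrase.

From Eb up to A is an augmented fourth; apply that to each pitch.
G3 → C#4
C4 → F#4
Eb4 → A4
B4 → E#5

C#4 F#4 A4 E#5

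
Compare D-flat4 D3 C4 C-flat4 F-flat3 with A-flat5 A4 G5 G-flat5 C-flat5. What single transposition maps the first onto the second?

up a perfect twelfth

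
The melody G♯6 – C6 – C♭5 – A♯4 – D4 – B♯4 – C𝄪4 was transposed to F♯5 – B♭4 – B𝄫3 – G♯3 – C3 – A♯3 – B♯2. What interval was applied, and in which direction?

down a major ninth

From G#6 to F#5 is 9 letter names — a ninth of some quality.
F#5 to G#6 is 14 semitones, which makes it a major ninth; the second version is lower, so the direction is down.
Checking another pair — C##4 → B#2 — gives the same interval.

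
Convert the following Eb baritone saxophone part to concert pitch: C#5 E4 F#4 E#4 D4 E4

E3 G2 A2 G#2 F2 G2

The Eb baritone saxophone sounds a major thirteenth below written, so transpose each written note down a major thirteenth.
C#5 → E3
E4 → G2
F#4 → A2
E#4 → G#2
D4 → F2
E4 → G2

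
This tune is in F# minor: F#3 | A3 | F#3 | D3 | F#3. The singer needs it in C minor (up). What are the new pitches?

From F# up to C is a diminished fifth; apply that to each pitch.
F#3 gives C4
A3 gives Eb4
F#3 gives C4
D3 gives Ab3
F#3 gives C4

C4 Eb4 C4 Ab3 C4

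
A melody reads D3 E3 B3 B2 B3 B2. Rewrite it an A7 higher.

C##4 D##4 A##4 A##3 A##4 A##3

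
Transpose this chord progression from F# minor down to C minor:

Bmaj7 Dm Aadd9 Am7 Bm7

Fmaj7 Abm Ebadd9 Ebm7 Fm7

F# minor down to C minor is an augmented fourth; each chord root moves by that interval while the quality stays the same.
Bmaj7: root B down an augmented fourth → F, giving Fmaj7.
Dm: root D down an augmented fourth → Ab, giving Abm.
Aadd9: root A down an augmented fourth → Eb, giving Ebadd9.
Am7: root A down an augmented fourth → Eb, giving Ebm7.
Bm7: root B down an augmented fourth → F, giving Fm7.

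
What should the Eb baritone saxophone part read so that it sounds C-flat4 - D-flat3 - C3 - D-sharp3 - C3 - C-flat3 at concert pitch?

Ab5 Bb4 A4 B#4 A4 Ab4

The Eb baritone saxophone sounds a major thirteenth below written, so the written part must be a major thirteenth above concert — transpose each note up.
Cb4 → Ab5
Db3 → Bb4
C3 → A4
D#3 → B#4
C3 → A4
Cb3 → Ab4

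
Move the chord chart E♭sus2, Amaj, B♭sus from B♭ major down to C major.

B♭ major down to C major is a minor seventh; each chord root moves by that interval while the quality stays the same.
E♭sus2: root E♭ down a minor seventh → F, giving Fsus2.
Amaj: root A down a minor seventh → B, giving Bmaj.
B♭sus: root B♭ down a minor seventh → C, giving Csus.

Fsus2 Bmaj Csus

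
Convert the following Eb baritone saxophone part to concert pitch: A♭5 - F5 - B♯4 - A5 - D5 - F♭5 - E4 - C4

Cb4 Ab3 D#3 C4 F3 Abb3 G2 Eb2

The Eb baritone saxophone sounds a major thirteenth below written, so transpose each written note down a major thirteenth.
Ab5 to Cb4
F5 to Ab3
B#4 to D#3
A5 to C4
D5 to F3
Fb5 to Abb3
E4 to G2
C4 to Eb2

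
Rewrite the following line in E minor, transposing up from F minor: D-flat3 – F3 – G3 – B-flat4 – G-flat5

C4 E4 F#4 A5 F6

F minor to E minor up is a major seventh, so every note moves up by that interval.
Db3 gives C4
F3 gives E4
G3 gives F#4
Bb4 gives A5
Gb5 gives F6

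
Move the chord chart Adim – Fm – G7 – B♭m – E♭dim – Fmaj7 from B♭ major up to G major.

F#dim Dm E7 Gm Cdim Dmaj7

B♭ major up to G major is a major sixth; each chord root moves by that interval while the quality stays the same.
Adim: root A up a major sixth → F#, giving F#dim.
Fm: root F up a major sixth → D, giving Dm.
G7: root G up a major sixth → E, giving E7.
B♭m: root B♭ up a major sixth → G, giving Gm.
E♭dim: root E♭ up a major sixth → C, giving Cdim.
Fmaj7: root F up a major sixth → D, giving Dmaj7.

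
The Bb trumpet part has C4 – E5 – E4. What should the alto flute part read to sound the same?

First find concert pitch: the Bb trumpet sounds a major second below written, so C4 E5 E4 sounds Bb3 D5 D4.
Then write for alto flute: it sounds a perfect fourth below written, so the part must be a perfect fourth above concert.
Bb3 → Eb4
D5 → G5
D4 → G4

Eb4 G5 G4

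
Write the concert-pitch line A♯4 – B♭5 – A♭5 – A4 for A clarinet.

Written C4 sounds as A3 on the A clarinet, so concert pitches are written a minor third up.
A#4 gives C#5
Bb5 gives Db6
Ab5 gives Cb6
A4 gives C5

C#5 Db6 Cb6 C5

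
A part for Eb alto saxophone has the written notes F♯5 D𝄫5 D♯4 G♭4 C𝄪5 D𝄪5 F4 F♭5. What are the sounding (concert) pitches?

A4 Fbb4 F#3 Bbb3 E#4 F##4 Ab3 Abb4

The Eb alto saxophone sounds a major sixth below written, so transpose each written note down a major sixth.
F#5 -> A4
Dbb5 -> Fbb4
D#4 -> F#3
Gb4 -> Bbb3
C##5 -> E#4
D##5 -> F##4
F4 -> Ab3
Fb5 -> Abb4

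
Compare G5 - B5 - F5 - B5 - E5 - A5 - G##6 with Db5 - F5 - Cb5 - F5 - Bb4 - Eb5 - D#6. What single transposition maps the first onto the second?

Take the first pair: G5 → Db5. G to D spans 4 letter names, so the interval is some kind of fourth.
Db5 to G5 is 6 semitones, which makes it an augmented fourth; the second version is lower, so the direction is down.
Checking another pair — G##6 → D#6 — gives the same interval.

down an augmented fourth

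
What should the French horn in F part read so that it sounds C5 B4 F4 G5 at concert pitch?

G5 F#5 C5 D6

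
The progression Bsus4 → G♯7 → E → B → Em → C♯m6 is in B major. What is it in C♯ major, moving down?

C#sus4 A#7 F# C# F#m D#m6

B major down to C♯ major is a minor seventh; each chord root moves by that interval while the quality stays the same.
Bsus4: root B down a minor seventh → C#, giving C#sus4.
G♯7: root G♯ down a minor seventh → A#, giving A#7.
E: root E down a minor seventh → F#, giving F#.
B: root B down a minor seventh → C#, giving C#.
Em: root E down a minor seventh → F#, giving F#m.
C♯m6: root C♯ down a minor seventh → D#, giving D#m6.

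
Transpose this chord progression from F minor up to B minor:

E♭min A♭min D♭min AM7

F minor up to B minor is an augmented fourth; each chord root moves by that interval while the quality stays the same.
E♭min: root E♭ up an augmented fourth → A, giving Amin.
A♭min: root A♭ up an augmented fourth → D, giving Dmin.
D♭min: root D♭ up an augmented fourth → G, giving Gmin.
AM7: root A up an augmented fourth → D#, giving D#M7.

Amin Dmin Gmin D#M7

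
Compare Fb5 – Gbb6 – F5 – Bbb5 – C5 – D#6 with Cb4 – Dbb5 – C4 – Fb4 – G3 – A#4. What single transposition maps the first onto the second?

From Fb5 to Cb4 is 11 letter names — an eleventh of some quality.
Cb4 to Fb5 is 17 semitones, which makes it a perfect eleventh; the second version is lower, so the direction is down.
Checking another pair — D#6 → A#4 — gives the same interval.

down a perfect eleventh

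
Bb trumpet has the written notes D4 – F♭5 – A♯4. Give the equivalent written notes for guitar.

C5 Ebb6 G#5

First find concert pitch: the Bb trumpet sounds a major second below written, so D4 F♭5 A♯4 sounds C4 Ebb5 G#4.
Then write for guitar: it sounds a perfect octave below written, so the part must be a perfect octave above concert.
C4 → C5
Ebb5 → Ebb6
G#4 → G#5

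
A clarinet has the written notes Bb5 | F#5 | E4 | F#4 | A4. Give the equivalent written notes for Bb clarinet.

A5 E#5 D#4 E#4 G#4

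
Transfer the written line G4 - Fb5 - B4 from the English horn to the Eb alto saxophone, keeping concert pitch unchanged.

First find concert pitch: the English horn sounds a perfect fifth below written, so G4 Fb5 B4 sounds C4 Bbb4 E4.
Then write for Eb alto saxophone: it sounds a major sixth below written, so the part must be a major sixth above concert.
C4 → A4
Bbb4 → Gb5
E4 → C#5

A4 Gb5 C#5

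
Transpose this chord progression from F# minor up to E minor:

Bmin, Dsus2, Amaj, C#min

Amin Csus2 Gmaj Bmin

F# minor up to E minor is a minor seventh; each chord root moves by that interval while the quality stays the same.
Bmin: root B up a minor seventh → A, giving Amin.
Dsus2: root D up a minor seventh → C, giving Csus2.
Amaj: root A up a minor seventh → G, giving Gmaj.
C#min: root C# up a minor seventh → B, giving Bmin.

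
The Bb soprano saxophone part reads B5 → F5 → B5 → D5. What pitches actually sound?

A5 Eb5 A5 C5

Written C4 on the Bb soprano saxophone sounds as Bb3, a major second lower; apply that shift to every note.
B5 gives A5
F5 gives Eb5
B5 gives A5
D5 gives C5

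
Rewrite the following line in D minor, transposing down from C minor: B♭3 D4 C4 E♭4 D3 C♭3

From C down to D is a minor seventh; apply that to each pitch.
Bb3 becomes C3
D4 becomes E3
C4 becomes D3
Eb4 becomes F3
D3 becomes E2
Cb3 becomes Db2

C3 E3 D3 F3 E2 Db2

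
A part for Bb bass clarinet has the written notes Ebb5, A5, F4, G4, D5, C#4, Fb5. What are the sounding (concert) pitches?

Dbb4 G4 Eb3 F3 C4 B2 Ebb4

Written C4 on the Bb bass clarinet sounds as Bb2, a major ninth lower; apply that shift to every note.
Ebb5 to Dbb4
A5 to G4
F4 to Eb3
G4 to F3
D5 to C4
C#4 to B2
Fb5 to Ebb4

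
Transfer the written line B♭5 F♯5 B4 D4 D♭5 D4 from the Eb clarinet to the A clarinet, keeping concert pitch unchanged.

Fb6 C6 F5 Ab4 Abb5 Ab4

First find concert pitch: the Eb clarinet sounds a minor third above written, so B♭5 F♯5 B4 D4 D♭5 D4 sounds Db6 A5 D5 F4 Fb5 F4.
Then write for A clarinet: it sounds a minor third below written, so the part must be a minor third above concert.
Db6 → Fb6
A5 → C6
D5 → F5
F4 → Ab4
Fb5 → Abb5
F4 → Ab4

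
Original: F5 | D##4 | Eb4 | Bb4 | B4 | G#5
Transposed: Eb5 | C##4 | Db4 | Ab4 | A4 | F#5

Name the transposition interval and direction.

Take the first pair: F5 → Eb5. F to E spans 2 letter names, so the interval is some kind of second.
Eb5 to F5 is 2 semitones, which makes it a major second; the second version is lower, so the direction is down.
Checking another pair — G#5 → F#5 — gives the same interval.

down a major second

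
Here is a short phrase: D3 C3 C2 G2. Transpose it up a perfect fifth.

D3 up a perfect fifth is A3.
C3: a fifth up reaches G, and 7 semitones makes it G3.
A perfect fifth up from C2 gives G2.
A perfect fifth up from G2 gives D3.

A3 G3 G2 D3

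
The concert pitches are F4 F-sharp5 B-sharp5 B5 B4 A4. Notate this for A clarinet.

Ab4 A5 D#6 D6 D5 C5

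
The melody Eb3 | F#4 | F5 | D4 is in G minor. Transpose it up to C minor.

G minor to C minor up is a perfect fourth, so every note moves up by that interval.
Eb3 becomes Ab3
F#4 becomes B4
F5 becomes Bb5
D4 becomes G4

Ab3 B4 Bb5 G4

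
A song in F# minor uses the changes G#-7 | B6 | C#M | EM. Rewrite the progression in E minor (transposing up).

F#-7 A6 BM DM

F# minor up to E minor is a minor seventh; each chord root moves by that interval while the quality stays the same.
G#-7: root G# up a minor seventh → F#, giving F#-7.
B6: root B up a minor seventh → A, giving A6.
C#M: root C# up a minor seventh → B, giving BM.
EM: root E up a minor seventh → D, giving DM.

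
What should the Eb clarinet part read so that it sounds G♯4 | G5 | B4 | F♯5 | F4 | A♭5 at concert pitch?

The Eb clarinet sounds a minor third above written, so the written part must be a minor third below concert — transpose each note down.
G#4 gives E#4
G5 gives E5
B4 gives G#4
F#5 gives D#5
F4 gives D4
Ab5 gives F5

E#4 E5 G#4 D#5 D4 F5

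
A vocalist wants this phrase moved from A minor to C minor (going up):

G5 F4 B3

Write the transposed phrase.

Bb5 Ab4 D4

From A up to C is a minor third; apply that to each pitch.
G5 -> Bb5
F4 -> Ab4
B3 -> D4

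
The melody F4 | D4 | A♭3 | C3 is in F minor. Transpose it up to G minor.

G4 E4 Bb3 D3

F minor to G minor up is a major second, so every note moves up by that interval.
F4 -> G4
D4 -> E4
Ab3 -> Bb3
C3 -> D3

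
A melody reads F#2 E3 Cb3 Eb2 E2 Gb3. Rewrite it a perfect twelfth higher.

C#4 B4 Gb4 Bb3 B3 Db5

F#2 -> C#4
E3 -> B4
Cb3 -> Gb4
Eb2 -> Bb3
E2 -> B3
Gb3 -> Db5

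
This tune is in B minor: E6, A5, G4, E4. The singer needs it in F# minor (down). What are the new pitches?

From B down to F# is a perfect fourth; apply that to each pitch.
E6 to B5
A5 to E5
G4 to D4
E4 to B3

B5 E5 D4 B3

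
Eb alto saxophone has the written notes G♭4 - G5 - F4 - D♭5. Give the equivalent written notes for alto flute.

Ebb4 Eb5 Db4 Bbb4

First find concert pitch: the Eb alto saxophone sounds a major sixth below written, so G♭4 G5 F4 D♭5 sounds Bbb3 Bb4 Ab3 Fb4.
Then write for alto flute: it sounds a perfect fourth below written, so the part must be a perfect fourth above concert.
Bbb3 → Ebb4
Bb4 → Eb5
Ab3 → Db4
Fb4 → Bbb4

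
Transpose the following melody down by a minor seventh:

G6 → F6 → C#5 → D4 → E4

A5 G5 D#4 E3 F#3

G6 gives A5
F6 gives G5
C#5 gives D#4
D4 gives E3
E4 gives F#3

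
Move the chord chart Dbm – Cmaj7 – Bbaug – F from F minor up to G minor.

Ebm Dmaj7 Caug G

F minor up to G minor is a major second; each chord root moves by that interval while the quality stays the same.
Dbm: root Db up a major second → Eb, giving Ebm.
Cmaj7: root C up a major second → D, giving Dmaj7.
Bbaug: root Bb up a major second → C, giving Caug.
F: root F up a major second → G, giving G.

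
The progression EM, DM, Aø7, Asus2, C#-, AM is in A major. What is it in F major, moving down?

CM BbM Fø7 Fsus2 A- FM

A major down to F major is a major third; each chord root moves by that interval while the quality stays the same.
EM: root E down a major third → C, giving CM.
DM: root D down a major third → Bb, giving BbM.
Aø7: root A down a major third → F, giving Fø7.
Asus2: root A down a major third → F, giving Fsus2.
C#-: root C# down a major third → A, giving A-.
AM: root A down a major third → F, giving FM.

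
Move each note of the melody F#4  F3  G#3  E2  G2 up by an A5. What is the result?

C##5 C#4 D##4 B#2 D#3

F#4 to C##5
F3 to C#4
G#3 to D##4
E2 to B#2
G2 to D#3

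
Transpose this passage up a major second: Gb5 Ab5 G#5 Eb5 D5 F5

Gb5 -> Ab5
Ab5 -> Bb5
G#5 -> A#5
Eb5 -> F5
D5 -> E5
F5 -> G5

Ab5 Bb5 A#5 F5 E5 G5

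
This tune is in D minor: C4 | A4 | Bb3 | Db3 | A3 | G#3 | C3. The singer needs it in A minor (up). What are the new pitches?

G4 E5 F4 Ab3 E4 D#4 G3

D minor to A minor up is a perfect fifth, so every note moves up by that interval.
C4 -> G4
A4 -> E5
Bb3 -> F4
Db3 -> Ab3
A3 -> E4
G#3 -> D#4
C3 -> G3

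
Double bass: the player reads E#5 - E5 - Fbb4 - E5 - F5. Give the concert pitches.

E#4 E4 Fbb3 E4 F4

The double bass sounds a perfect octave below written, so transpose each written note down a perfect octave.
E#5 becomes E#4
E5 becomes E4
Fbb4 becomes Fbb3
E5 becomes E4
F5 becomes F4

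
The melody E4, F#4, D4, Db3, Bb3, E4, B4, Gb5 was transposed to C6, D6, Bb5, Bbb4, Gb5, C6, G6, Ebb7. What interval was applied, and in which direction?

up a minor thirteenth

From E4 to C6 is 13 letter names — a thirteenth of some quality.
E4 to C6 is 20 semitones, which makes it a minor thirteenth; the second version is higher, so the direction is up.
Checking another pair — Gb5 → Ebb7 — gives the same interval.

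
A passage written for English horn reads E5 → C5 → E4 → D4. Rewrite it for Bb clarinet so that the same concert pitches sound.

First find concert pitch: the English horn sounds a perfect fifth below written, so E5 C5 E4 D4 sounds A4 F4 A3 G3.
Then write for Bb clarinet: it sounds a major second below written, so the part must be a major second above concert.
A4 → B4
F4 → G4
A3 → B3
G3 → A3

B4 G4 B3 A3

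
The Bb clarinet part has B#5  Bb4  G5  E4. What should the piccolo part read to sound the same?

A#4 Ab3 F4 D3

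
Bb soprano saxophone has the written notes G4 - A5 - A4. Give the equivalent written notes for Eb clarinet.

D4 E5 E4

First find concert pitch: the Bb soprano saxophone sounds a major second below written, so G4 A5 A4 sounds F4 G5 G4.
Then write for Eb clarinet: it sounds a minor third above written, so the part must be a minor third below concert.
F4 → D4
G5 → E5
G4 → E4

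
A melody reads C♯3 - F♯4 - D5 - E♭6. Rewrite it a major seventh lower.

A major seventh down from C#3 gives D2.
A major seventh down from F#4 gives G3.
D5: a seventh down reaches E, and 11 semitones makes it Eb4.
Eb6: a seventh down reaches F, and 11 semitones makes it Fb5.

D2 G3 Eb4 Fb5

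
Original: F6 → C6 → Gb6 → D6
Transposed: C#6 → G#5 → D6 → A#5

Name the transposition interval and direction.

down a diminished fourth

Take the first pair: F6 → C#6. F to C spans 4 letter names, so the interval is some kind of fourth.
C#6 to F6 is 4 semitones, which makes it a diminished fourth; the second version is lower, so the direction is down.
Checking another pair — D6 → A#5 — gives the same interval.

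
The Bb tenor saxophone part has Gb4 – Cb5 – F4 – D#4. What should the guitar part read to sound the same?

First find concert pitch: the Bb tenor saxophone sounds a major ninth below written, so Gb4 Cb5 F4 D#4 sounds Fb3 Bbb3 Eb3 C#3.
Then write for guitar: it sounds a perfect octave below written, so the part must be a perfect octave above concert.
Fb3 → Fb4
Bbb3 → Bbb4
Eb3 → Eb4
C#3 → C#4

Fb4 Bbb4 Eb4 C#4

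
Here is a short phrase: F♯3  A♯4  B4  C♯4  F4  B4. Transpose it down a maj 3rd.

F#3 down a major third is D3.
A major third down from A#4 gives F#4.
A major third down from B4 gives G4.
C#4: a third down reaches A, and 4 semitones makes it A3.
A major third down from F4 gives Db4.
A major third down from B4 gives G4.

D3 F#4 G4 A3 Db4 G4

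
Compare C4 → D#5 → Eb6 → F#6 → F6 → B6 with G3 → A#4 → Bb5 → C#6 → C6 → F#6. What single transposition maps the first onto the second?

Take the first pair: C4 → G3. C to G spans 4 letter names, so the interval is some kind of fourth.
G3 to C4 is 5 semitones, which makes it a perfect fourth; the second version is lower, so the direction is down.
Checking another pair — B6 → F#6 — gives the same interval.

down a perfect fourth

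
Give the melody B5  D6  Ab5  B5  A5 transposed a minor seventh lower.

C#5 E5 Bb4 C#5 B4

B5 → C#5
D6 → E5
Ab5 → Bb4
B5 → C#5
A5 → B4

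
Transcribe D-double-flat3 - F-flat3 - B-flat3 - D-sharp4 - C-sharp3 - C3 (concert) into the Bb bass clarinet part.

Ebb4 Gb4 C5 E#5 D#4 D4

Written C4 sounds as Bb2 on the Bb bass clarinet, so concert pitches are written a major ninth up.
Dbb3 -> Ebb4
Fb3 -> Gb4
Bb3 -> C5
D#4 -> E#5
C#3 -> D#4
C3 -> D4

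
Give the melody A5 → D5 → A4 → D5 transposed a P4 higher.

A5 -> D6
D5 -> G5
A4 -> D5
D5 -> G5

D6 G5 D5 G5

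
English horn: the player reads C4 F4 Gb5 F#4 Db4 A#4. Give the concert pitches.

F3 Bb3 Cb5 B3 Gb3 D#4

The English horn sounds a perfect fifth below written, so transpose each written note down a perfect fifth.
C4 -> F3
F4 -> Bb3
Gb5 -> Cb5
F#4 -> B3
Db4 -> Gb3
A#4 -> D#4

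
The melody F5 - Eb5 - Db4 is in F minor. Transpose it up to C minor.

F minor to C minor up is a perfect fifth, so every note moves up by that interval.
F5 → C6
Eb5 → Bb5
Db4 → Ab4

C6 Bb5 Ab4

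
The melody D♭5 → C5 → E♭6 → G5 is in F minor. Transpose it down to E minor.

C5 B4 D6 F#5

F minor to E minor down is a minor second, so every note moves down by that interval.
Db5 becomes C5
C5 becomes B4
Eb6 becomes D6
G5 becomes F#5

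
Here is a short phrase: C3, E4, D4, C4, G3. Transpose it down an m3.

A minor third down from C3 gives A2.
E4: a third down reaches C, and 3 semitones makes it C#4.
D4 down a minor third is B3.
A minor third down from C4 gives A3.
G3: a third down reaches E, and 3 semitones makes it E3.

A2 C#4 B3 A3 E3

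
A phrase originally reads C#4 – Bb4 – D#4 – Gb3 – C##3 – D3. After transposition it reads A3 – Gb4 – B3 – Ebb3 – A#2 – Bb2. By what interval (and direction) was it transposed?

down a major third

From C#4 to A3 is 3 letter names — a third of some quality.
A3 to C#4 is 4 semitones, which makes it a major third; the second version is lower, so the direction is down.
Checking another pair — D3 → Bb2 — gives the same interval.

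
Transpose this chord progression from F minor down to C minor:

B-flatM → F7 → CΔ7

FM C7 GΔ7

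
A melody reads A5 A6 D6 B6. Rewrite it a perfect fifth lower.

A5 -> D5
A6 -> D6
D6 -> G5
B6 -> E6

D5 D6 G5 E6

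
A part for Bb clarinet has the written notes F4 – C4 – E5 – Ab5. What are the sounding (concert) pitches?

Eb4 Bb3 D5 Gb5

The Bb clarinet sounds a major second below written, so transpose each written note down a major second.
F4 -> Eb4
C4 -> Bb3
E5 -> D5
Ab5 -> Gb5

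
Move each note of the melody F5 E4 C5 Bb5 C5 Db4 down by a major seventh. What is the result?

Gb4 F3 Db4 Cb5 Db4 Ebb3

F5 to Gb4
E4 to F3
C5 to Db4
Bb5 to Cb5
C5 to Db4
Db4 to Ebb3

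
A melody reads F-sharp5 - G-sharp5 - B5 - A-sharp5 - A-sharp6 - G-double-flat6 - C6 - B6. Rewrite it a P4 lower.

F#5 → C#5
G#5 → D#5
B5 → F#5
A#5 → E#5
A#6 → E#6
Gbb6 → Dbb6
C6 → G5
B6 → F#6

C#5 D#5 F#5 E#5 E#6 Dbb6 G5 F#6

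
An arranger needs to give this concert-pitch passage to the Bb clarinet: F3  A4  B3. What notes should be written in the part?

G3 B4 C#4

The Bb clarinet sounds a major second below written, so the written part must be a major second above concert — transpose each note up.
F3 -> G3
A4 -> B4
B3 -> C#4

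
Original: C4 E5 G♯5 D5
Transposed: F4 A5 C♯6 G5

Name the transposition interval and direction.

up a perfect fourth

Take the first pair: C4 → F4. C to F spans 4 letter names, so the interval is some kind of fourth.
C4 to F4 is 5 semitones, which makes it a perfect fourth; the second version is higher, so the direction is up.
Checking another pair — D5 → G5 — gives the same interval.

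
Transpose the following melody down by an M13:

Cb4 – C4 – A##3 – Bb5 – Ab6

Ebb2 Eb2 C##2 Db4 Cb5

A major thirteenth down from Cb4 gives Ebb2.
C4 down a major thirteenth is Eb2.
A##3: a thirteenth down reaches C, and 21 semitones makes it C##2.
A major thirteenth down from Bb5 gives Db4.
Ab6: a thirteenth down reaches C, and 21 semitones makes it Cb5.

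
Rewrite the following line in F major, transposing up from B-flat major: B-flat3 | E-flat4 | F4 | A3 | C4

F4 Bb4 C5 E4 G4

B-flat major to F major up is a perfect fifth, so every note moves up by that interval.
Bb3 gives F4
Eb4 gives Bb4
F4 gives C5
A3 gives E4
C4 gives G4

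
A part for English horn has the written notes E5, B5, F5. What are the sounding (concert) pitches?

A4 E5 Bb4

Written C4 on the English horn sounds as F3, a perfect fifth lower; apply that shift to every note.
E5 gives A4
B5 gives E5
F5 gives Bb4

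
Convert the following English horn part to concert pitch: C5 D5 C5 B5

F4 G4 F4 E5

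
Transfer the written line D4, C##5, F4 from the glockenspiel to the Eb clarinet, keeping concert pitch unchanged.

B5 A##6 D6

First find concert pitch: the glockenspiel sounds a perfect fifteenth above written, so D4 C##5 F4 sounds D6 C##7 F6.
Then write for Eb clarinet: it sounds a minor third above written, so the part must be a minor third below concert.
D6 → B5
C##7 → A##6
F6 → D6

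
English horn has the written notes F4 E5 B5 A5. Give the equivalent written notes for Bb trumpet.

C4 B4 F#5 E5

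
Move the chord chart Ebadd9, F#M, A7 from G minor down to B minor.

Gadd9 A#M C#7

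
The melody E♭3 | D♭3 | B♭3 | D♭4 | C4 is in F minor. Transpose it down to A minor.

G2 F2 D3 F3 E3

From F down to A is a minor sixth; apply that to each pitch.
Eb3 -> G2
Db3 -> F2
Bb3 -> D3
Db4 -> F3
C4 -> E3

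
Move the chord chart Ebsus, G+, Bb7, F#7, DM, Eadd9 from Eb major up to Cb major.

Cbsus Eb+ Gb7 D7 BbM Cadd9

Eb major up to Cb major is a minor sixth; each chord root moves by that interval while the quality stays the same.
Ebsus: root Eb up a minor sixth → Cb, giving Cbsus.
G+: root G up a minor sixth → Eb, giving Eb+.
Bb7: root Bb up a minor sixth → Gb, giving Gb7.
F#7: root F# up a minor sixth → D, giving D7.
DM: root D up a minor sixth → Bb, giving BbM.
Eadd9: root E up a minor sixth → C, giving Cadd9.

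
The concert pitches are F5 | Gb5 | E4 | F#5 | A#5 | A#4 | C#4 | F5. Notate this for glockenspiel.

F3 Gb3 E2 F#3 A#3 A#2 C#2 F3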